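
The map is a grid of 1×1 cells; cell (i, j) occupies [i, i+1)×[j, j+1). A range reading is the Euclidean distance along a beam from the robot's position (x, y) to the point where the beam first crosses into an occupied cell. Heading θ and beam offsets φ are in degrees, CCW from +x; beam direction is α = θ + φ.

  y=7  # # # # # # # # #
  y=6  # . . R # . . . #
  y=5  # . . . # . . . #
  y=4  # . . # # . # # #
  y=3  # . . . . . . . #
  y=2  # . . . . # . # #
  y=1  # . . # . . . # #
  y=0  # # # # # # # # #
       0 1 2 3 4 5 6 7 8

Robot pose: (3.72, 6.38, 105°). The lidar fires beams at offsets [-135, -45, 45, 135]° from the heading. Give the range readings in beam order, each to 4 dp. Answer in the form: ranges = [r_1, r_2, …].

beam 1: φ=-135°, α=330°
  dir = (cos 330°, sin 330°) = (0.8660, -0.5000); from cell (3,6)
  next x-line at t=0.3233, next y-line at t=0.7600; Δt_x=1.1547, Δt_y=2.0000
    x: enter (4,6) at t=0.3233 ← occupied
  → r_1 = 0.3233
beam 2: φ=-45°, α=60°
  dir = (cos 60°, sin 60°) = (0.5000, 0.8660); from cell (3,6)
  next x-line at t=0.5600, next y-line at t=0.7159; Δt_x=2.0000, Δt_y=1.1547
    x: enter (4,6) at t=0.5600 ← occupied
  → r_2 = 0.5600
beam 3: φ=45°, α=150°
  dir = (cos 150°, sin 150°) = (-0.8660, 0.5000); from cell (3,6)
  next x-line at t=0.8314, next y-line at t=1.2400; Δt_x=1.1547, Δt_y=2.0000
    x: enter (2,6) at t=0.8314
    y: enter (2,7) at t=1.2400 ← occupied
  → r_3 = 1.2400
beam 4: φ=135°, α=240°
  dir = (cos 240°, sin 240°) = (-0.5000, -0.8660); from cell (3,6)
  next x-line at t=1.4400, next y-line at t=0.4388; Δt_x=2.0000, Δt_y=1.1547
    y: enter (3,5) at t=0.4388
    x: enter (2,5) at t=1.4400
    y: enter (2,4) at t=1.5935
    y: enter (2,3) at t=2.7482
    x: enter (1,3) at t=3.4400
    y: enter (1,2) at t=3.9029
    y: enter (1,1) at t=5.0576
    x: enter (0,1) at t=5.4400 ← occupied
  → r_4 = 5.4400

ranges = [0.3233, 0.5600, 1.2400, 5.4400]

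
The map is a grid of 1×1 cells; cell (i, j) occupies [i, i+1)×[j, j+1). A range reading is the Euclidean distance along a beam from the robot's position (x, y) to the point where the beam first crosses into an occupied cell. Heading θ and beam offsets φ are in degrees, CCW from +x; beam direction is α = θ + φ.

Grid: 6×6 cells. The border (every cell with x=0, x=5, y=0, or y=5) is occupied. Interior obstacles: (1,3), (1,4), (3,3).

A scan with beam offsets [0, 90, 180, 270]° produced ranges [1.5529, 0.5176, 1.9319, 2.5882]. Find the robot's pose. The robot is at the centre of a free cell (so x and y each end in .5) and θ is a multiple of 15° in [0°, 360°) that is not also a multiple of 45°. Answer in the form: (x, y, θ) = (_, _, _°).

(x, y, θ) = (4.5, 2.5, 255°)

Candidates: 13 free-cell centres × 16 headings = 208 poses. Raycast each; keep the one whose scan matches to 4 dp.
  (1.5, 2.5, 345°): beam 1 = 3.6235 ≠ 1.5529 ✗
  (1.5, 2.5, 150°): beam 1 = 0.5774 ≠ 1.5529 ✗
  (2.5, 2.5, 105°): beam 1 = 1.9319 ≠ 1.5529 ✗
  (2.5, 4.5, 330°): beam 1 = 1.0000 ≠ 1.5529 ✗
  (2.5, 4.5, 150°): beam 1 = 0.5774 ≠ 1.5529 ✗
  …
  (4.5, 2.5, 255°): r_1=1.5529, r_2=0.5176, r_3=1.9319, r_4=2.5882 — all match ✓
No second candidate reproduces the full scan.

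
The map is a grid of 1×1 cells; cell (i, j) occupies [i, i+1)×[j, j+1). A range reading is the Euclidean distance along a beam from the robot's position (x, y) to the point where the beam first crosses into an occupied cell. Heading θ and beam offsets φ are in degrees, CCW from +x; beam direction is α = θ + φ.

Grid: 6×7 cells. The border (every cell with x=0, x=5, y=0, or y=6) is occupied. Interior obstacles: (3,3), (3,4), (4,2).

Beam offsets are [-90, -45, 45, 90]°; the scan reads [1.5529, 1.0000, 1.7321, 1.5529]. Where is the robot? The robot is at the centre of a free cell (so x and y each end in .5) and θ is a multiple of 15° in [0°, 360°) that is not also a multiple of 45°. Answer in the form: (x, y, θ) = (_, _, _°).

Enumerate (i+0.5, j+0.5, θ) over the 17 free cells and 16 admissible headings. For each, cast all 4 beams and compare to the given ranges.
  (2.5, 5.5, 105°): beam 1 = 1.9319 ≠ 1.5529 ✗
  (4.5, 1.5, 255°): beam 1 = 3.6235 ≠ 1.5529 ✗
  (4.5, 5.5, 240°): beam 1 = 1.0000 ≠ 1.5529 ✗
  (4.5, 4.5, 30°): beam 1 = 1.0000 ≠ 1.5529 ✗
  (1.5, 1.5, 15°): beam 1 = 0.5176 ≠ 1.5529 ✗
  …
  (2.5, 2.5, 105°): r_1=1.5529, r_2=1.0000, r_3=1.7321, r_4=1.5529 — all match ✓
No second candidate reproduces the full scan.

(x, y, θ) = (2.5, 2.5, 105°)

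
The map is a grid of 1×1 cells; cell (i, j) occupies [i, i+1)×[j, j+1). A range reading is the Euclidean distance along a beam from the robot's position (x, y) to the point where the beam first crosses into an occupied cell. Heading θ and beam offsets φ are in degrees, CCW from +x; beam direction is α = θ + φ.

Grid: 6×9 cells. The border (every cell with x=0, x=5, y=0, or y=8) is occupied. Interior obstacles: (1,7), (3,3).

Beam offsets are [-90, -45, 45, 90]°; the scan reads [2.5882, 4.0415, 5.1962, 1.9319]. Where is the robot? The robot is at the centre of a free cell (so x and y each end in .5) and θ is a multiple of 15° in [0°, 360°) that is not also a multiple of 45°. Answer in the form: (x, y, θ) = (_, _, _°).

Candidates: 26 free-cell centres × 16 headings = 416 poses. Raycast each; keep the one whose scan matches to 4 dp.
  (1.5, 6.5, 165°): beam 1 = 0.5176 ≠ 2.5882 ✗
  (3.5, 6.5, 30°): beam 1 = 3.0000 ≠ 2.5882 ✗
  (4.5, 4.5, 60°): beam 1 = 0.5774 ≠ 2.5882 ✗
  …
  (1.5, 3.5, 15°): r_1=2.5882, r_2=4.0415, r_3=5.1962, r_4=1.9319 — all match ✓
Only this pose fits every beam.

(x, y, θ) = (1.5, 3.5, 15°)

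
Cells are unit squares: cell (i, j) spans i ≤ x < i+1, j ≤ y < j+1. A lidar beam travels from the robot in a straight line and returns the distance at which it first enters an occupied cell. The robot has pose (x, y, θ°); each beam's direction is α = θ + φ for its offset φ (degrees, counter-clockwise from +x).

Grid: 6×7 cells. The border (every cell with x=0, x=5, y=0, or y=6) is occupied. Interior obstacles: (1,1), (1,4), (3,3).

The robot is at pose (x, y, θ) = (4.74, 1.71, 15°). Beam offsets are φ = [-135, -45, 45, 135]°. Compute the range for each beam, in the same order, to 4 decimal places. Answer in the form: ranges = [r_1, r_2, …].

ranges = [0.8198, 0.3002, 0.5200, 4.3186]

beam 1: φ=-135°, α=240°
  direction (-0.5000, -0.8660); cell (4,1); t to first gridline: x 1.4800, y 0.8198 (then +2.0000 / +1.1547)
    (4,0) via y @ 0.8198  # hit
  → r_1 = 0.8198
beam 2: φ=-45°, α=330°
  direction (0.8660, -0.5000); cell (4,1); t to first gridline: x 0.3002, y 1.4200 (then +1.1547 / +2.0000)
    (5,1) via x @ 0.3002  # hit
  → r_2 = 0.3002
beam 3: φ=45°, α=60°
  direction (0.5000, 0.8660); cell (4,1); t to first gridline: x 0.5200, y 0.3349 (then +2.0000 / +1.1547)
    (4,2) via y @ 0.3349
    (5,2) via x @ 0.5200  # hit
  → r_3 = 0.5200
beam 4: φ=135°, α=150°
  direction (-0.8660, 0.5000); cell (4,1); t to first gridline: x 0.8545, y 0.5800 (then +1.1547 / +2.0000)
    (4,2) via y @ 0.5800
    (3,2) via x @ 0.8545
    (2,2) via x @ 2.0092
    (2,3) via y @ 2.5800
    (1,3) via x @ 3.1639
    (0,3) via x @ 4.3186  # hit
  → r_4 = 4.3186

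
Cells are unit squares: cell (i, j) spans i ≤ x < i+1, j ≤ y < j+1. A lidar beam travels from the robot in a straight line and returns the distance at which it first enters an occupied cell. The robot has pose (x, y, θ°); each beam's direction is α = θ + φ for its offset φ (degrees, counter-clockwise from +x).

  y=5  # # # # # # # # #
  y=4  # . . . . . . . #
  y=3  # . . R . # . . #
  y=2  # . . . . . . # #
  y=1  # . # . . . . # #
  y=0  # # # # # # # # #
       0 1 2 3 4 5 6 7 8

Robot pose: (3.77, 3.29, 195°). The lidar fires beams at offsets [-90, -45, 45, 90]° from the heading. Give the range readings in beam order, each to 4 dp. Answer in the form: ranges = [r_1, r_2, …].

beam 1: φ=-90°, α=105°
  cosα=-0.2588 sinα=0.9659 | (3,3) | tMaxX 2.9751 tMaxY 0.7350 | tΔX 3.8637 tΔY 1.0353
    t=0.7350 [y] (3,4)
    t=1.7703 [y] (3,5) — stop
  → r_1 = 1.7703
beam 2: φ=-45°, α=150°
  cosα=-0.8660 sinα=0.5000 | (3,3) | tMaxX 0.8891 tMaxY 1.4200 | tΔX 1.1547 tΔY 2.0000
    t=0.8891 [x] (2,3)
    t=1.4200 [y] (2,4)
    t=2.0438 [x] (1,4)
    t=3.1985 [x] (0,4) — stop
  → r_2 = 3.1985
beam 3: φ=45°, α=240°
  cosα=-0.5000 sinα=-0.8660 | (3,3) | tMaxX 1.5400 tMaxY 0.3349 | tΔX 2.0000 tΔY 1.1547
    t=0.3349 [y] (3,2)
    t=1.4896 [y] (3,1)
    t=1.5400 [x] (2,1) — stop
  → r_3 = 1.5400
beam 4: φ=90°, α=285°
  cosα=0.2588 sinα=-0.9659 | (3,3) | tMaxX 0.8887 tMaxY 0.3002 | tΔX 3.8637 tΔY 1.0353
    t=0.3002 [y] (3,2)
    t=0.8887 [x] (4,2)
    t=1.3355 [y] (4,1)
    t=2.3708 [y] (4,0) — stop
  → r_4 = 2.3708

ranges = [1.7703, 3.1985, 1.5400, 2.3708]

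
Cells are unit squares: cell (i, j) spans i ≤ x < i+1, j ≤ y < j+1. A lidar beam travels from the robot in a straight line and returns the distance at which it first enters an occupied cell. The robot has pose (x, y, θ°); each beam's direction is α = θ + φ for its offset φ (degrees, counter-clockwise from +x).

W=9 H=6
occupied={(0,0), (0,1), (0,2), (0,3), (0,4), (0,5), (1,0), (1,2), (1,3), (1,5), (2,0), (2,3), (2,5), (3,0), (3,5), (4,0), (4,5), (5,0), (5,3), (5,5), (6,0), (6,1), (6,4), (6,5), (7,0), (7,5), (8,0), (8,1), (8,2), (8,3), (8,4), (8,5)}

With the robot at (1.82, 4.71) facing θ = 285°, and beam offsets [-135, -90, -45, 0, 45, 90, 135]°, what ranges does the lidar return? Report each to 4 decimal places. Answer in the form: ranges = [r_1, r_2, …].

beam 1: φ=-135°, α=150°
  dir = (cos 150°, sin 150°) = (-0.8660, 0.5000); from cell (1,4)
  next x-line at t=0.9469, next y-line at t=0.5800; Δt_x=1.1547, Δt_y=2.0000
    y: enter (1,5) at t=0.5800 ← occupied
  → r_1 = 0.5800
beam 2: φ=-90°, α=195°
  dir = (cos 195°, sin 195°) = (-0.9659, -0.2588); from cell (1,4)
  next x-line at t=0.8489, next y-line at t=2.7432; Δt_x=1.0353, Δt_y=3.8637
    x: enter (0,4) at t=0.8489 ← occupied
  → r_2 = 0.8489
beam 3: φ=-45°, α=240°
  dir = (cos 240°, sin 240°) = (-0.5000, -0.8660); from cell (1,4)
  next x-line at t=1.6400, next y-line at t=0.8198; Δt_x=2.0000, Δt_y=1.1547
    y: enter (1,3) at t=0.8198 ← occupied
  → r_3 = 0.8198
beam 4: φ=0°, α=285°
  dir = (cos 285°, sin 285°) = (0.2588, -0.9659); from cell (1,4)
  next x-line at t=0.6955, next y-line at t=0.7350; Δt_x=3.8637, Δt_y=1.0353
    x: enter (2,4) at t=0.6955
    y: enter (2,3) at t=0.7350 ← occupied
  → r_4 = 0.7350
beam 5: φ=45°, α=330°
  dir = (cos 330°, sin 330°) = (0.8660, -0.5000); from cell (1,4)
  next x-line at t=0.2078, next y-line at t=1.4200; Δt_x=1.1547, Δt_y=2.0000
    x: enter (2,4) at t=0.2078
    x: enter (3,4) at t=1.3625
    y: enter (3,3) at t=1.4200
    x: enter (4,3) at t=2.5172
    y: enter (4,2) at t=3.4200
    x: enter (5,2) at t=3.6719
    x: enter (6,2) at t=4.8266
    y: enter (6,1) at t=5.4200 ← occupied
  → r_5 = 5.4200
beam 6: φ=90°, α=15°
  dir = (cos 15°, sin 15°) = (0.9659, 0.2588); from cell (1,4)
  next x-line at t=0.1863, next y-line at t=1.1205; Δt_x=1.0353, Δt_y=3.8637
    x: enter (2,4) at t=0.1863
    y: enter (2,5) at t=1.1205 ← occupied
  → r_6 = 1.1205
beam 7: φ=135°, α=60°
  dir = (cos 60°, sin 60°) = (0.5000, 0.8660); from cell (1,4)
  next x-line at t=0.3600, next y-line at t=0.3349; Δt_x=2.0000, Δt_y=1.1547
    y: enter (1,5) at t=0.3349 ← occupied
  → r_7 = 0.3349

ranges = [0.5800, 0.8489, 0.8198, 0.7350, 5.4200, 1.1205, 0.3349]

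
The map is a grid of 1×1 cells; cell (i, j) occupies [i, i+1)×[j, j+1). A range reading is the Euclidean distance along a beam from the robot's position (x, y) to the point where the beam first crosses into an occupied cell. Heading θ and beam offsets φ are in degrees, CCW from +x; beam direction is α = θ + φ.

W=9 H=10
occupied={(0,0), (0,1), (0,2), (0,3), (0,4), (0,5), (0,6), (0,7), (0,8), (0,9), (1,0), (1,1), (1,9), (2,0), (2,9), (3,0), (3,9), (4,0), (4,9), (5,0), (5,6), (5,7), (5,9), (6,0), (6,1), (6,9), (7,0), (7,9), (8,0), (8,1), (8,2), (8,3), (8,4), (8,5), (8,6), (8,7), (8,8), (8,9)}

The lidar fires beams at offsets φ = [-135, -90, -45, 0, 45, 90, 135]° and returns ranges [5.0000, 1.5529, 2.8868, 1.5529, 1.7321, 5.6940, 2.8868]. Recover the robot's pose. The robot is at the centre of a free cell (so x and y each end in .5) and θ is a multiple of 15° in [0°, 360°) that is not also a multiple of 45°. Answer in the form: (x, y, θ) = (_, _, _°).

Enumerate (i+0.5, j+0.5, θ) over the 52 free cells and 16 admissible headings. For each, cast all 7 beams and compare to the given ranges.
  (7.5, 3.5, 330°): beam 1 = 5.7956 ≠ 5.0000 ✗
  (6.5, 2.5, 240°): beam 1 = 3.6235 ≠ 5.0000 ✗
  (7.5, 5.5, 30°): beam 1 = 3.6235 ≠ 5.0000 ✗
  …
  (6.5, 3.5, 345°): r_1=5.0000, r_2=1.5529, r_3=2.8868, r_4=1.5529, r_5=1.7321, r_6=5.6940, r_7=2.8868 — all match ✓
No second candidate reproduces the full scan.

(x, y, θ) = (6.5, 3.5, 345°)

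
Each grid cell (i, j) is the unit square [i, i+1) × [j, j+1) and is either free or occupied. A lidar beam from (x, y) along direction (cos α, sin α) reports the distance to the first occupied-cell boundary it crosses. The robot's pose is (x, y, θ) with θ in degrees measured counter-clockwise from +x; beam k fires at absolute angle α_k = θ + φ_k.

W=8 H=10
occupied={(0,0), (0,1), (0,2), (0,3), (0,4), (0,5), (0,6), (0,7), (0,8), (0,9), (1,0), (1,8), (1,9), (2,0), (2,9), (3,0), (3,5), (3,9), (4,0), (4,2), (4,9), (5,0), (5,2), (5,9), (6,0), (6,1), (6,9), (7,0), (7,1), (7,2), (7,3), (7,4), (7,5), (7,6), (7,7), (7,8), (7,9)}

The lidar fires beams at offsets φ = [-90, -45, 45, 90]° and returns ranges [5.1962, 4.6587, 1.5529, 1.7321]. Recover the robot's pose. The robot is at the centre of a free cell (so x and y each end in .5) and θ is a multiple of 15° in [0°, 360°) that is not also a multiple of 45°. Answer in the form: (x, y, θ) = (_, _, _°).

(x, y, θ) = (5.5, 7.5, 300°)

Enumerate (i+0.5, j+0.5, θ) over the 43 free cells and 16 admissible headings. For each, cast all 4 beams and compare to the given ranges.
  (5.5, 1.5, 105°): beam 1 = 0.5176 ≠ 5.1962 ✗
  (2.5, 4.5, 165°): beam 1 = 4.6587 ≠ 5.1962 ✗
  (2.5, 2.5, 210°): beam 1 = 3.0000 ≠ 5.1962 ✗
  …
  (5.5, 7.5, 300°): r_1=5.1962, r_2=4.6587, r_3=1.5529, r_4=1.7321 — all match ✓
No second candidate reproduces the full scan.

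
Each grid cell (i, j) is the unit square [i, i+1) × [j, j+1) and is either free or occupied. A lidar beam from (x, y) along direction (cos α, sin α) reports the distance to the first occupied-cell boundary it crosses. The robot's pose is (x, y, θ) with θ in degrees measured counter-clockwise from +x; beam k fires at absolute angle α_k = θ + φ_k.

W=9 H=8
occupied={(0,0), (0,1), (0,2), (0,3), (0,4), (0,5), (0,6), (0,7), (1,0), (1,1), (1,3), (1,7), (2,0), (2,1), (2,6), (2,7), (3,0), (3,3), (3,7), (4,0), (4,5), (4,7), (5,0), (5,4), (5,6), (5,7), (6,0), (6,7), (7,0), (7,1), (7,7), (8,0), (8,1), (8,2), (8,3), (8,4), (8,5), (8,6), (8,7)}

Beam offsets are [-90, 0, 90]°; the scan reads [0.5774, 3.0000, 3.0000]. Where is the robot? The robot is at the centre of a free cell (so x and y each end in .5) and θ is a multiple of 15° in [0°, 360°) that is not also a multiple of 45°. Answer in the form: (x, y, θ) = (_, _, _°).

(x, y, θ) = (6.5, 1.5, 60°)

Enumerate (i+0.5, j+0.5, θ) over the 33 free cells and 16 admissible headings. For each, cast all 3 beams and compare to the given ranges.
  (2.5, 2.5, 285°): beam 1 = 1.5529 ≠ 0.5774 ✗
  (2.5, 5.5, 195°): beam 1 = 0.5176 ≠ 0.5774 ✗
  (2.5, 3.5, 240°): beam 2 = 1.7321 ≠ 3.0000 ✗
  …
  (6.5, 1.5, 60°): r_1=0.5774, r_2=3.0000, r_3=3.0000 — all match ✓
No second candidate reproduces the full scan.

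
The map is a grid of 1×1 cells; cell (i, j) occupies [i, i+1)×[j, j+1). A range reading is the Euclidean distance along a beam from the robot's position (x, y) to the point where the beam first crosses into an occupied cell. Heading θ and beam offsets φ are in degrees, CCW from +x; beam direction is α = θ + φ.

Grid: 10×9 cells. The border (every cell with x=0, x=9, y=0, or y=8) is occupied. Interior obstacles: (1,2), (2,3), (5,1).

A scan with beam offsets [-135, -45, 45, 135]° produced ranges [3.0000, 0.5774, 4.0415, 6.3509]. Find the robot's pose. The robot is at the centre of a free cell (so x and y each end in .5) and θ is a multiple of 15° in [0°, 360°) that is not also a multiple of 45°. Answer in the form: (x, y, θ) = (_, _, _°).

(x, y, θ) = (5.5, 2.5, 345°)

The pose lattice has 53·16 = 848 candidates. Test each by forward raycasting.
  (6.5, 6.5, 30°): beam 1 = 4.6587 ≠ 3.0000 ✗
  (5.5, 6.5, 330°): beam 1 = 4.6587 ≠ 3.0000 ✗
  (1.5, 5.5, 165°): beam 1 = 5.0000 ≠ 3.0000 ✗
  (5.5, 7.5, 210°): beam 1 = 0.5176 ≠ 3.0000 ✗
  (7.5, 6.5, 30°): beam 1 = 5.6940 ≠ 3.0000 ✗
  …
  (5.5, 2.5, 345°): r_1=3.0000, r_2=0.5774, r_3=4.0415, r_4=6.3509 — all match ✓
Only this pose fits every beam.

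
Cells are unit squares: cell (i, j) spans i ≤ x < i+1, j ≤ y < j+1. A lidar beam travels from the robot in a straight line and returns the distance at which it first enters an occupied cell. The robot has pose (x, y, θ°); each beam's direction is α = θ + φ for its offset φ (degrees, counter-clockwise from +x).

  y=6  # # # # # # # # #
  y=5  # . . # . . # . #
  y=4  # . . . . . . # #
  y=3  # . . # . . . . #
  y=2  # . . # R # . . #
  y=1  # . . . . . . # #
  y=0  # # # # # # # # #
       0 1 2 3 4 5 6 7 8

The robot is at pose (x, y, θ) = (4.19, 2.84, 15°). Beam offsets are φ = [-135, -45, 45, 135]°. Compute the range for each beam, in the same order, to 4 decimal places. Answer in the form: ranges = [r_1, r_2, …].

beam 1: φ=-135°, α=240°
  d=(-0.5000,-0.8660)  start (4,2)  tX=0.3800 tY=0.9699  stride 1/|dx|=2.0000 1/|dy|=1.1547
    cross x-line → (3,2), t=0.3800 (wall)
  → r_1 = 0.3800
beam 2: φ=-45°, α=330°
  d=(0.8660,-0.5000)  start (4,2)  tX=0.9353 tY=1.6800  stride 1/|dx|=1.1547 1/|dy|=2.0000
    cross x-line → (5,2), t=0.9353 (wall)
  → r_2 = 0.9353
beam 3: φ=45°, α=60°
  d=(0.5000,0.8660)  start (4,2)  tX=1.6200 tY=0.1848  stride 1/|dx|=2.0000 1/|dy|=1.1547
    cross y-line → (4,3), t=0.1848
    cross y-line → (4,4), t=1.3395
    cross x-line → (5,4), t=1.6200
    cross y-line → (5,5), t=2.4942
    cross x-line → (6,5), t=3.6200 (wall)
  → r_3 = 3.6200
beam 4: φ=135°, α=150°
  d=(-0.8660,0.5000)  start (4,2)  tX=0.2194 tY=0.3200  stride 1/|dx|=1.1547 1/|dy|=2.0000
    cross x-line → (3,2), t=0.2194 (wall)
  → r_4 = 0.2194

ranges = [0.3800, 0.9353, 3.6200, 0.2194]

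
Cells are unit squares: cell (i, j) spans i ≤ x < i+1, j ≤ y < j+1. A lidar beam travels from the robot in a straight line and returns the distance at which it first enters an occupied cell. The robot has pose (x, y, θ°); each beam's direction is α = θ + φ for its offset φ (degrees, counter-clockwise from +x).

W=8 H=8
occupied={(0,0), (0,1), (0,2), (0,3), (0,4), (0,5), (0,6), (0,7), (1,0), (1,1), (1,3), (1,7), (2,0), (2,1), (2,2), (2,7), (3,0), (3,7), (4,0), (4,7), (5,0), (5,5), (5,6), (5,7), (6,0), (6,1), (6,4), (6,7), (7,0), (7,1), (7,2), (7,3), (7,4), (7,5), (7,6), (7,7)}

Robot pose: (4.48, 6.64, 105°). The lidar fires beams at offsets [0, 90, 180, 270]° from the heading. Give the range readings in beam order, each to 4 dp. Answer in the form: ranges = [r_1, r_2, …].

beam 1: φ=0°, α=105°
  d=(-0.2588,0.9659)  start (4,6)  tX=1.8546 tY=0.3727  stride 1/|dx|=3.8637 1/|dy|=1.0353
    cross y-line → (4,7), t=0.3727 (wall)
  → r_1 = 0.3727
beam 2: φ=90°, α=195°
  d=(-0.9659,-0.2588)  start (4,6)  tX=0.4969 tY=2.4728  stride 1/|dx|=1.0353 1/|dy|=3.8637
    cross x-line → (3,6), t=0.4969
    cross x-line → (2,6), t=1.5322
    cross y-line → (2,5), t=2.4728
    cross x-line → (1,5), t=2.5675
    cross x-line → (0,5), t=3.6028 (wall)
  → r_2 = 3.6028
beam 3: φ=180°, α=285°
  d=(0.2588,-0.9659)  start (4,6)  tX=2.0091 tY=0.6626  stride 1/|dx|=3.8637 1/|dy|=1.0353
    cross y-line → (4,5), t=0.6626
    cross y-line → (4,4), t=1.6979
    cross x-line → (5,4), t=2.0091
    cross y-line → (5,3), t=2.7331
    cross y-line → (5,2), t=3.7684
    cross y-line → (5,1), t=4.8037
    cross y-line → (5,0), t=5.8390 (wall)
  → r_3 = 5.8390
beam 4: φ=270°, α=15°
  d=(0.9659,0.2588)  start (4,6)  tX=0.5383 tY=1.3909  stride 1/|dx|=1.0353 1/|dy|=3.8637
    cross x-line → (5,6), t=0.5383 (wall)
  → r_4 = 0.5383

ranges = [0.3727, 3.6028, 5.8390, 0.5383]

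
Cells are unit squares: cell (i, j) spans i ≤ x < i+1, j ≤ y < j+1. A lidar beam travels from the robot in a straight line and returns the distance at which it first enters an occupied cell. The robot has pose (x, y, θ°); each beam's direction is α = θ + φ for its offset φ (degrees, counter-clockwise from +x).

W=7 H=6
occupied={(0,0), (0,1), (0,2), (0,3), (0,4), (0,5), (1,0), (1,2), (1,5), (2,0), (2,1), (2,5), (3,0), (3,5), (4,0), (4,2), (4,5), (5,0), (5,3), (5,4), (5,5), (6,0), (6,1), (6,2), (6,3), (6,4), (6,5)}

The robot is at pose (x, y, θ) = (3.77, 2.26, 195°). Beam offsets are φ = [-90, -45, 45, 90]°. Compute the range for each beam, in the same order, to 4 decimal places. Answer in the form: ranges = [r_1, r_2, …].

beam 1: φ=-90°, α=105°
  dir = (cos 105°, sin 105°) = (-0.2588, 0.9659); from cell (3,2)
  next x-line at t=2.9751, next y-line at t=0.7661; Δt_x=3.8637, Δt_y=1.0353
    y: enter (3,3) at t=0.7661
    y: enter (3,4) at t=1.8014
    y: enter (3,5) at t=2.8367 ← occupied
  → r_1 = 2.8367
beam 2: φ=-45°, α=150°
  dir = (cos 150°, sin 150°) = (-0.8660, 0.5000); from cell (3,2)
  next x-line at t=0.8891, next y-line at t=1.4800; Δt_x=1.1547, Δt_y=2.0000
    x: enter (2,2) at t=0.8891
    y: enter (2,3) at t=1.4800
    x: enter (1,3) at t=2.0438
    x: enter (0,3) at t=3.1985 ← occupied
  → r_2 = 3.1985
beam 3: φ=45°, α=240°
  dir = (cos 240°, sin 240°) = (-0.5000, -0.8660); from cell (3,2)
  next x-line at t=1.5400, next y-line at t=0.3002; Δt_x=2.0000, Δt_y=1.1547
    y: enter (3,1) at t=0.3002
    y: enter (3,0) at t=1.4549 ← occupied
  → r_3 = 1.4549
beam 4: φ=90°, α=285°
  dir = (cos 285°, sin 285°) = (0.2588, -0.9659); from cell (3,2)
  next x-line at t=0.8887, next y-line at t=0.2692; Δt_x=3.8637, Δt_y=1.0353
    y: enter (3,1) at t=0.2692
    x: enter (4,1) at t=0.8887
    y: enter (4,0) at t=1.3044 ← occupied
  → r_4 = 1.3044

ranges = [2.8367, 3.1985, 1.4549, 1.3044]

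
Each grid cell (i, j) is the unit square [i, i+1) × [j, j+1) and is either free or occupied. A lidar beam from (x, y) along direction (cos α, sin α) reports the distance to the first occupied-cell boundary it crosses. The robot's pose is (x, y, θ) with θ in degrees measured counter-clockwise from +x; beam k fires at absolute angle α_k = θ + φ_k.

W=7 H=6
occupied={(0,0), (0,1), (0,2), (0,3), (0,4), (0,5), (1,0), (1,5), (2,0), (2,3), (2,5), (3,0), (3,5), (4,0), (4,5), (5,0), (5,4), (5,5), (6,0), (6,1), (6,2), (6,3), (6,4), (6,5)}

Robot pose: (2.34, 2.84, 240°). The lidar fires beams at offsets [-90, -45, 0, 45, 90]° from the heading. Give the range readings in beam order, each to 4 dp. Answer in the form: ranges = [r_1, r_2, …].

beam 1: φ=-90°, α=150°
  d=(-0.8660,0.5000)  start (2,2)  tX=0.3926 tY=0.3200  stride 1/|dx|=1.1547 1/|dy|=2.0000
    cross y-line → (2,3), t=0.3200 (wall)
  → r_1 = 0.3200
beam 2: φ=-45°, α=195°
  d=(-0.9659,-0.2588)  start (2,2)  tX=0.3520 tY=3.2455  stride 1/|dx|=1.0353 1/|dy|=3.8637
    cross x-line → (1,2), t=0.3520
    cross x-line → (0,2), t=1.3873 (wall)
  → r_2 = 1.3873
beam 3: φ=0°, α=240°
  d=(-0.5000,-0.8660)  start (2,2)  tX=0.6800 tY=0.9699  stride 1/|dx|=2.0000 1/|dy|=1.1547
    cross x-line → (1,2), t=0.6800
    cross y-line → (1,1), t=0.9699
    cross y-line → (1,0), t=2.1246 (wall)
  → r_3 = 2.1246
beam 4: φ=45°, α=285°
  d=(0.2588,-0.9659)  start (2,2)  tX=2.5500 tY=0.8696  stride 1/|dx|=3.8637 1/|dy|=1.0353
    cross y-line → (2,1), t=0.8696
    cross y-line → (2,0), t=1.9049 (wall)
  → r_4 = 1.9049
beam 5: φ=90°, α=330°
  d=(0.8660,-0.5000)  start (2,2)  tX=0.7621 tY=1.6800  stride 1/|dx|=1.1547 1/|dy|=2.0000
    cross x-line → (3,2), t=0.7621
    cross y-line → (3,1), t=1.6800
    cross x-line → (4,1), t=1.9168
    cross x-line → (5,1), t=3.0715
    cross y-line → (5,0), t=3.6800 (wall)
  → r_5 = 3.6800

ranges = [0.3200, 1.3873, 2.1246, 1.9049, 3.6800]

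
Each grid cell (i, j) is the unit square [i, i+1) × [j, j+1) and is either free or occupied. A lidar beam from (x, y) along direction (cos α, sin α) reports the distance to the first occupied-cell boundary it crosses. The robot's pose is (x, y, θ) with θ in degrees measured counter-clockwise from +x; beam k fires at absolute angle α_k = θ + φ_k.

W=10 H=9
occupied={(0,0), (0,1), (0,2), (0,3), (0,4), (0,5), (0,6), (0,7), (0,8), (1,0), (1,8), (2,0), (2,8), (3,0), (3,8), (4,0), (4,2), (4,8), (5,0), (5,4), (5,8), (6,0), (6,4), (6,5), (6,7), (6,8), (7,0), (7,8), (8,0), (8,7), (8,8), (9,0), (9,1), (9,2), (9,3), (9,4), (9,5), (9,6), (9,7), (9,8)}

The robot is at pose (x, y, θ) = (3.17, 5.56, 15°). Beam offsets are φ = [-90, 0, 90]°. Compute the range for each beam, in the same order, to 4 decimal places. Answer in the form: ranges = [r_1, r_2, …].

ranges = [3.2069, 5.5637, 2.5261]

beam 1: φ=-90°, α=285°
  d=(0.2588,-0.9659)  start (3,5)  tX=3.2069 tY=0.5798  stride 1/|dx|=3.8637 1/|dy|=1.0353
    cross y-line → (3,4), t=0.5798
    cross y-line → (3,3), t=1.6150
    cross y-line → (3,2), t=2.6503
    cross x-line → (4,2), t=3.2069 (wall)
  → r_1 = 3.2069
beam 2: φ=0°, α=15°
  d=(0.9659,0.2588)  start (3,5)  tX=0.8593 tY=1.7000  stride 1/|dx|=1.0353 1/|dy|=3.8637
    cross x-line → (4,5), t=0.8593
    cross y-line → (4,6), t=1.7000
    cross x-line → (5,6), t=1.8946
    cross x-line → (6,6), t=2.9298
    cross x-line → (7,6), t=3.9651
    cross x-line → (8,6), t=5.0004
    cross y-line → (8,7), t=5.5637 (wall)
  → r_2 = 5.5637
beam 3: φ=90°, α=105°
  d=(-0.2588,0.9659)  start (3,5)  tX=0.6568 tY=0.4555  stride 1/|dx|=3.8637 1/|dy|=1.0353
    cross y-line → (3,6), t=0.4555
    cross x-line → (2,6), t=0.6568
    cross y-line → (2,7), t=1.4908
    cross y-line → (2,8), t=2.5261 (wall)
  → r_3 = 2.5261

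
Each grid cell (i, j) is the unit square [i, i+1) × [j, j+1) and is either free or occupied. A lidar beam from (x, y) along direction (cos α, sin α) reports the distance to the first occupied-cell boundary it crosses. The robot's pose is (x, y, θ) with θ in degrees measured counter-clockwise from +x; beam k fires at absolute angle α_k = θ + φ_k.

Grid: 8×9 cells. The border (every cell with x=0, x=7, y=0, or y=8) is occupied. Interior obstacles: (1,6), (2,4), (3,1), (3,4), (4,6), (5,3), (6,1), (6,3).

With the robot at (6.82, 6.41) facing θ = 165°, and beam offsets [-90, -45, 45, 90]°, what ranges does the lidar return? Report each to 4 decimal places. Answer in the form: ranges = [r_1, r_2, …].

ranges = [0.6955, 1.8360, 3.2563, 2.4950]

beam 1: φ=-90°, α=75°
  dir = (cos 75°, sin 75°) = (0.2588, 0.9659); from cell (6,6)
  next x-line at t=0.6955, next y-line at t=0.6108; Δt_x=3.8637, Δt_y=1.0353
    y: enter (6,7) at t=0.6108
    x: enter (7,7) at t=0.6955 ← occupied
  → r_1 = 0.6955
beam 2: φ=-45°, α=120°
  dir = (cos 120°, sin 120°) = (-0.5000, 0.8660); from cell (6,6)
  next x-line at t=1.6400, next y-line at t=0.6813; Δt_x=2.0000, Δt_y=1.1547
    y: enter (6,7) at t=0.6813
    x: enter (5,7) at t=1.6400
    y: enter (5,8) at t=1.8360 ← occupied
  → r_2 = 1.8360
beam 3: φ=45°, α=210°
  dir = (cos 210°, sin 210°) = (-0.8660, -0.5000); from cell (6,6)
  next x-line at t=0.9469, next y-line at t=0.8200; Δt_x=1.1547, Δt_y=2.0000
    y: enter (6,5) at t=0.8200
    x: enter (5,5) at t=0.9469
    x: enter (4,5) at t=2.1016
    y: enter (4,4) at t=2.8200
    x: enter (3,4) at t=3.2563 ← occupied
  → r_3 = 3.2563
beam 4: φ=90°, α=255°
  dir = (cos 255°, sin 255°) = (-0.2588, -0.9659); from cell (6,6)
  next x-line at t=3.1682, next y-line at t=0.4245; Δt_x=3.8637, Δt_y=1.0353
    y: enter (6,5) at t=0.4245
    y: enter (6,4) at t=1.4597
    y: enter (6,3) at t=2.4950 ← occupied
  → r_4 = 2.4950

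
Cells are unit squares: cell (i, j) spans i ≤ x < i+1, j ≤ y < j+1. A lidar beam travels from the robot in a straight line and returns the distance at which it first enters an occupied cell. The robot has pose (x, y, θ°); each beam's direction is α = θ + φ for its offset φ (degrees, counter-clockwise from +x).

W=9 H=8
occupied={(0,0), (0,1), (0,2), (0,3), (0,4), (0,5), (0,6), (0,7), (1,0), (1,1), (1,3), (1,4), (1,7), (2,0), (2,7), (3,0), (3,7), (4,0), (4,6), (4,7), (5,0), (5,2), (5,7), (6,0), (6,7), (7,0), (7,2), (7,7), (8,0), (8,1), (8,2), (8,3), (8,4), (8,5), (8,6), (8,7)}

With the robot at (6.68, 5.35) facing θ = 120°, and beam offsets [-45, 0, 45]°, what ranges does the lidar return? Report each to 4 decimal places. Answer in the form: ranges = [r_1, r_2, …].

beam 1: φ=-45°, α=75°
  direction (0.2588, 0.9659); cell (6,5); t to first gridline: x 1.2364, y 0.6729 (then +3.8637 / +1.0353)
    (6,6) via y @ 0.6729
    (7,6) via x @ 1.2364
    (7,7) via y @ 1.7082  # hit
  → r_1 = 1.7082
beam 2: φ=0°, α=120°
  direction (-0.5000, 0.8660); cell (6,5); t to first gridline: x 1.3600, y 0.7506 (then +2.0000 / +1.1547)
    (6,6) via y @ 0.7506
    (5,6) via x @ 1.3600
    (5,7) via y @ 1.9053  # hit
  → r_2 = 1.9053
beam 3: φ=45°, α=165°
  direction (-0.9659, 0.2588); cell (6,5); t to first gridline: x 0.7040, y 2.5114 (then +1.0353 / +3.8637)
    (5,5) via x @ 0.7040
    (4,5) via x @ 1.7393
    (4,6) via y @ 2.5114  # hit
  → r_3 = 2.5114

ranges = [1.7082, 1.9053, 2.5114]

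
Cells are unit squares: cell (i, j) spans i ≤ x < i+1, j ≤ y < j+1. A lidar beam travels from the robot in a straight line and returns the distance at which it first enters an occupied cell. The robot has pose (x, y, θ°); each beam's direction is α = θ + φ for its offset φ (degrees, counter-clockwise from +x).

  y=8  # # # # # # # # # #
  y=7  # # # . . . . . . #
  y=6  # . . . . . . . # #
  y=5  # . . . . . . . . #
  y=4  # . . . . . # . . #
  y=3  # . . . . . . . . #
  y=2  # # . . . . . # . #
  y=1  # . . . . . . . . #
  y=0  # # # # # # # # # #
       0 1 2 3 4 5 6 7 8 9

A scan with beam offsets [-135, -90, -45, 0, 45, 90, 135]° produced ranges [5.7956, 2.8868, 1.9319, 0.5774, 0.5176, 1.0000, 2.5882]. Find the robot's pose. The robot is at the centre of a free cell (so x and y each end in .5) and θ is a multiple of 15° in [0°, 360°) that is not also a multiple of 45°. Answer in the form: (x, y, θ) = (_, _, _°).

Candidates: 50 free-cell centres × 16 headings = 800 poses. Raycast each; keep the one whose scan matches to 4 dp.
  (5.5, 3.5, 345°): beam 1 = 5.0000 ≠ 5.7956 ✗
  (8.5, 5.5, 285°): beam 1 = 5.0000 ≠ 5.7956 ✗
  (7.5, 4.5, 345°): beam 1 = 0.5774 ≠ 5.7956 ✗
  (5.5, 2.5, 75°): beam 1 = 1.7321 ≠ 5.7956 ✗
  …
  (4.5, 1.5, 240°): r_1=5.7956, r_2=2.8868, r_3=1.9319, r_4=0.5774, r_5=0.5176, r_6=1.0000, r_7=2.5882 — all match ✓
No second candidate reproduces the full scan.

(x, y, θ) = (4.5, 1.5, 240°)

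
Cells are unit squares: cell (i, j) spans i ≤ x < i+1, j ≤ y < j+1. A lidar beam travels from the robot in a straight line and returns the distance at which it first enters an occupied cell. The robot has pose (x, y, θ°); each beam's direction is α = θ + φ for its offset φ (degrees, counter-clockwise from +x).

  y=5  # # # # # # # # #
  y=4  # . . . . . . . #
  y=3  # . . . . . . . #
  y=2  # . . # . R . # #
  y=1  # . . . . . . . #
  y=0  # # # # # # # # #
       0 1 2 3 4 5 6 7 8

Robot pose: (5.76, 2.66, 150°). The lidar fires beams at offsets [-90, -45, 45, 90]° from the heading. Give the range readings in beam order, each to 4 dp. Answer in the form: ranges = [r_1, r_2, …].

beam 1: φ=-90°, α=60°
  d=(0.5000,0.8660)  start (5,2)  tX=0.4800 tY=0.3926  stride 1/|dx|=2.0000 1/|dy|=1.1547
    cross y-line → (5,3), t=0.3926
    cross x-line → (6,3), t=0.4800
    cross y-line → (6,4), t=1.5473
    cross x-line → (7,4), t=2.4800
    cross y-line → (7,5), t=2.7020 (wall)
  → r_1 = 2.7020
beam 2: φ=-45°, α=105°
  d=(-0.2588,0.9659)  start (5,2)  tX=2.9364 tY=0.3520  stride 1/|dx|=3.8637 1/|dy|=1.0353
    cross y-line → (5,3), t=0.3520
    cross y-line → (5,4), t=1.3873
    cross y-line → (5,5), t=2.4225 (wall)
  → r_2 = 2.4225
beam 3: φ=45°, α=195°
  d=(-0.9659,-0.2588)  start (5,2)  tX=0.7868 tY=2.5500  stride 1/|dx|=1.0353 1/|dy|=3.8637
    cross x-line → (4,2), t=0.7868
    cross x-line → (3,2), t=1.8221 (wall)
  → r_3 = 1.8221
beam 4: φ=90°, α=240°
  d=(-0.5000,-0.8660)  start (5,2)  tX=1.5200 tY=0.7621  stride 1/|dx|=2.0000 1/|dy|=1.1547
    cross y-line → (5,1), t=0.7621
    cross x-line → (4,1), t=1.5200
    cross y-line → (4,0), t=1.9168 (wall)
  → r_4 = 1.9168

ranges = [2.7020, 2.4225, 1.8221, 1.9168]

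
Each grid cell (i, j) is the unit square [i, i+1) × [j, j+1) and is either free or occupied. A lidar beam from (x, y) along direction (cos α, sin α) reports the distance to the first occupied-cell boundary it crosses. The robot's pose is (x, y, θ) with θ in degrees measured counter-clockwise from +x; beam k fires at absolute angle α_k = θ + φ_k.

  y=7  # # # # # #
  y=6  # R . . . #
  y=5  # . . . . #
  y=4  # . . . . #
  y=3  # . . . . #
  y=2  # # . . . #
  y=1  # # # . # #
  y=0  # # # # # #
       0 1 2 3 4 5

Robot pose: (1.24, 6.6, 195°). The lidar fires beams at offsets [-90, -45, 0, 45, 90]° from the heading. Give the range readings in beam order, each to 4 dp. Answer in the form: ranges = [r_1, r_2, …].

beam 1: φ=-90°, α=105°
  dir = (cos 105°, sin 105°) = (-0.2588, 0.9659); from cell (1,6)
  next x-line at t=0.9273, next y-line at t=0.4141; Δt_x=3.8637, Δt_y=1.0353
    y: enter (1,7) at t=0.4141 ← occupied
  → r_1 = 0.4141
beam 2: φ=-45°, α=150°
  dir = (cos 150°, sin 150°) = (-0.8660, 0.5000); from cell (1,6)
  next x-line at t=0.2771, next y-line at t=0.8000; Δt_x=1.1547, Δt_y=2.0000
    x: enter (0,6) at t=0.2771 ← occupied
  → r_2 = 0.2771
beam 3: φ=0°, α=195°
  dir = (cos 195°, sin 195°) = (-0.9659, -0.2588); from cell (1,6)
  next x-line at t=0.2485, next y-line at t=2.3182; Δt_x=1.0353, Δt_y=3.8637
    x: enter (0,6) at t=0.2485 ← occupied
  → r_3 = 0.2485
beam 4: φ=45°, α=240°
  dir = (cos 240°, sin 240°) = (-0.5000, -0.8660); from cell (1,6)
  next x-line at t=0.4800, next y-line at t=0.6928; Δt_x=2.0000, Δt_y=1.1547
    x: enter (0,6) at t=0.4800 ← occupied
  → r_4 = 0.4800
beam 5: φ=90°, α=285°
  dir = (cos 285°, sin 285°) = (0.2588, -0.9659); from cell (1,6)
  next x-line at t=2.9364, next y-line at t=0.6212; Δt_x=3.8637, Δt_y=1.0353
    y: enter (1,5) at t=0.6212
    y: enter (1,4) at t=1.6564
    y: enter (1,3) at t=2.6917
    x: enter (2,3) at t=2.9364
    y: enter (2,2) at t=3.7270
    y: enter (2,1) at t=4.7623 ← occupied
  → r_5 = 4.7623

ranges = [0.4141, 0.2771, 0.2485, 0.4800, 4.7623]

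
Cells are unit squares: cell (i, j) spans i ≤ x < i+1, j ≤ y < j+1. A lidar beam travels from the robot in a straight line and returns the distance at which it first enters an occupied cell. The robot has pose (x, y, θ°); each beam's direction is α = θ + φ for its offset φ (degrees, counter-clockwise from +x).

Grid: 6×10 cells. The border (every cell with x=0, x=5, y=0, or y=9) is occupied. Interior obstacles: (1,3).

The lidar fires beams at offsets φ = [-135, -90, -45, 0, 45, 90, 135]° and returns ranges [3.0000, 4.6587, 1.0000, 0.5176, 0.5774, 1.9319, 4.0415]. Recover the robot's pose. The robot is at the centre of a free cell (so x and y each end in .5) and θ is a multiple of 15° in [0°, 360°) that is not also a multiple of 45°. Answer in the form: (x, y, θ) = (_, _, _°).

Candidates: 31 free-cell centres × 16 headings = 496 poses. Raycast each; keep the one whose scan matches to 4 dp.
  (1.5, 4.5, 255°): beam 1 = 1.0000 ≠ 3.0000 ✗
  (3.5, 1.5, 345°): beam 1 = 1.0000 ≠ 3.0000 ✗
  (3.5, 4.5, 105°): beam 1 = 1.7321 ≠ 3.0000 ✗
  …
  (4.5, 5.5, 345°): r_1=3.0000, r_2=4.6587, r_3=1.0000, r_4=0.5176, r_5=0.5774, r_6=1.9319, r_7=4.0415 — all match ✓
No second candidate reproduces the full scan.

(x, y, θ) = (4.5, 5.5, 345°)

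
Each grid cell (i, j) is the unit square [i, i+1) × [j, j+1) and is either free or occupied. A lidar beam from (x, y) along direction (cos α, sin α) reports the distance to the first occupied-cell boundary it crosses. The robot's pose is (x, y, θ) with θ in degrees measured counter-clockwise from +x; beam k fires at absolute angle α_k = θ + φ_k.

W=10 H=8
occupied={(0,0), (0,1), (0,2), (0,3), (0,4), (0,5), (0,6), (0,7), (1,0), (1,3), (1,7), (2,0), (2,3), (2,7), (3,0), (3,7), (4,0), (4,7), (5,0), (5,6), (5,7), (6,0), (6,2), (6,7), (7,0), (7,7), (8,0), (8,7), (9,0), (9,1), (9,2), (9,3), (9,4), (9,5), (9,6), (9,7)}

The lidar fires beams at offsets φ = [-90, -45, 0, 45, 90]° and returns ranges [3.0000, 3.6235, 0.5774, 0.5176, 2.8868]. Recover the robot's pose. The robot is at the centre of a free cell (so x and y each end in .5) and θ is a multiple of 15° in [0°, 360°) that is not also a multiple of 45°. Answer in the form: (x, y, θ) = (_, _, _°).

(x, y, θ) = (3.5, 3.5, 150°)

The pose lattice has 44·16 = 704 candidates. Test each by forward raycasting.
  (2.5, 6.5, 300°): beam 1 = 1.7321 ≠ 3.0000 ✗
  (6.5, 4.5, 75°): beam 1 = 2.5882 ≠ 3.0000 ✗
  (7.5, 3.5, 300°): beam 1 = 1.0000 ≠ 3.0000 ✗
  …
  (3.5, 3.5, 150°): r_1=3.0000, r_2=3.6235, r_3=0.5774, r_4=0.5176, r_5=2.8868 — all match ✓
No second candidate reproduces the full scan.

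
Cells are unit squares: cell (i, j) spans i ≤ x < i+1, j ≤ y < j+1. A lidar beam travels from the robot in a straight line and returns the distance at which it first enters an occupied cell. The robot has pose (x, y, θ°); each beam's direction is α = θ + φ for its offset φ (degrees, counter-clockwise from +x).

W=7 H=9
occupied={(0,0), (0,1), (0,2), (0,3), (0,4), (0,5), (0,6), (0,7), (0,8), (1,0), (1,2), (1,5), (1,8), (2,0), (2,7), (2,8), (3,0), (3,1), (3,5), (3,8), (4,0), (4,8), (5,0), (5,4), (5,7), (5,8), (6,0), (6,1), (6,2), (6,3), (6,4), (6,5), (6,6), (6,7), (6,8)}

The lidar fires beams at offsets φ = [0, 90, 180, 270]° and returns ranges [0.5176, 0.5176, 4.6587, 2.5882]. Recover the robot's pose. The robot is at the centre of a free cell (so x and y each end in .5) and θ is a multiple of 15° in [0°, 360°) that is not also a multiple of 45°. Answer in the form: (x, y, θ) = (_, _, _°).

(x, y, θ) = (5.5, 3.5, 345°)

Enumerate (i+0.5, j+0.5, θ) over the 28 free cells and 16 admissible headings. For each, cast all 4 beams and compare to the given ranges.
  (2.5, 1.5, 345°): beam 2 = 3.6235 ≠ 0.5176 ✗
  (1.5, 1.5, 285°): beam 2 = 1.5529 ≠ 0.5176 ✗
  (5.5, 6.5, 195°): beam 1 = 1.9319 ≠ 0.5176 ✗
  (2.5, 6.5, 285°): beam 1 = 4.6587 ≠ 0.5176 ✗
  (5.5, 2.5, 255°): beam 1 = 1.5529 ≠ 0.5176 ✗
  …
  (5.5, 3.5, 345°): r_1=0.5176, r_2=0.5176, r_3=4.6587, r_4=2.5882 — all match ✓
Unique over the lattice → pose = (5.5, 3.5, 345°).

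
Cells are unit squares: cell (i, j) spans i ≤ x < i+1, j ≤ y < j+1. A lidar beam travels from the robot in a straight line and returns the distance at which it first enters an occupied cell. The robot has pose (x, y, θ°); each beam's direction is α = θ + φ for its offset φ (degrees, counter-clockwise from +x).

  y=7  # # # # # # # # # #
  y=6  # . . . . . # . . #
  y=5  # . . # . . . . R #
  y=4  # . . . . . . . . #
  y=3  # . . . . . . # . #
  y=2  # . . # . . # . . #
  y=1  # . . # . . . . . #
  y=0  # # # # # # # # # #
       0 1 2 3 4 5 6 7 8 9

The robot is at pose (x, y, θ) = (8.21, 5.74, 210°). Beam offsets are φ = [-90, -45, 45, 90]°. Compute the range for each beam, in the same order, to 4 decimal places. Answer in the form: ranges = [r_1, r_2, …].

ranges = [1.4549, 1.2527, 1.8014, 1.5800]

beam 1: φ=-90°, α=120°
  direction (-0.5000, 0.8660); cell (8,5); t to first gridline: x 0.4200, y 0.3002 (then +2.0000 / +1.1547)
    (8,6) via y @ 0.3002
    (7,6) via x @ 0.4200
    (7,7) via y @ 1.4549  # hit
  → r_1 = 1.4549
beam 2: φ=-45°, α=165°
  direction (-0.9659, 0.2588); cell (8,5); t to first gridline: x 0.2174, y 1.0046 (then +1.0353 / +3.8637)
    (7,5) via x @ 0.2174
    (7,6) via y @ 1.0046
    (6,6) via x @ 1.2527  # hit
  → r_2 = 1.2527
beam 3: φ=45°, α=255°
  direction (-0.2588, -0.9659); cell (8,5); t to first gridline: x 0.8114, y 0.7661 (then +3.8637 / +1.0353)
    (8,4) via y @ 0.7661
    (7,4) via x @ 0.8114
    (7,3) via y @ 1.8014  # hit
  → r_3 = 1.8014
beam 4: φ=90°, α=300°
  direction (0.5000, -0.8660); cell (8,5); t to first gridline: x 1.5800, y 0.8545 (then +2.0000 / +1.1547)
    (8,4) via y @ 0.8545
    (9,4) via x @ 1.5800  # hit
  → r_4 = 1.5800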